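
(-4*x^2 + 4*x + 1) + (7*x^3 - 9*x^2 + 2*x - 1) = 7*x^3 - 13*x^2 + 6*x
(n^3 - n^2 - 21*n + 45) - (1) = n^3 - n^2 - 21*n + 44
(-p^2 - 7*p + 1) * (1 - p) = p^3 + 6*p^2 - 8*p + 1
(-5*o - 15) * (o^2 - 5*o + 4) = -5*o^3 + 10*o^2 + 55*o - 60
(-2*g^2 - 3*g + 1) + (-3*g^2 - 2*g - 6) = -5*g^2 - 5*g - 5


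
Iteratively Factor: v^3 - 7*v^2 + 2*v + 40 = (v - 5)*(v^2 - 2*v - 8) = (v - 5)*(v - 4)*(v + 2)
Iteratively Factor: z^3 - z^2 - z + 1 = (z - 1)*(z^2 - 1) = (z - 1)*(z + 1)*(z - 1)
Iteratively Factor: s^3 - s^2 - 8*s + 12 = (s + 3)*(s^2 - 4*s + 4) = (s - 2)*(s + 3)*(s - 2)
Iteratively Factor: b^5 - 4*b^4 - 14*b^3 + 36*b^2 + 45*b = (b - 5)*(b^4 + b^3 - 9*b^2 - 9*b) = (b - 5)*(b + 3)*(b^3 - 2*b^2 - 3*b) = b*(b - 5)*(b + 3)*(b^2 - 2*b - 3) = b*(b - 5)*(b + 1)*(b + 3)*(b - 3)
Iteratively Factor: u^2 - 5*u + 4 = (u - 4)*(u - 1)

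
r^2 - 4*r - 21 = (r - 7)*(r + 3)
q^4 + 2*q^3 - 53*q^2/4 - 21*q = q*(q - 7/2)*(q + 3/2)*(q + 4)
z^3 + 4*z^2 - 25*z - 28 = (z - 4)*(z + 1)*(z + 7)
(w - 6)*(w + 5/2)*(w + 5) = w^3 + 3*w^2/2 - 65*w/2 - 75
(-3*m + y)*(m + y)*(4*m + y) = -12*m^3 - 11*m^2*y + 2*m*y^2 + y^3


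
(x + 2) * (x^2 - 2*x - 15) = x^3 - 19*x - 30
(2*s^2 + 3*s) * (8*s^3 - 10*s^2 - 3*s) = 16*s^5 + 4*s^4 - 36*s^3 - 9*s^2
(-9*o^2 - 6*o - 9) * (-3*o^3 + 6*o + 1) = 27*o^5 + 18*o^4 - 27*o^3 - 45*o^2 - 60*o - 9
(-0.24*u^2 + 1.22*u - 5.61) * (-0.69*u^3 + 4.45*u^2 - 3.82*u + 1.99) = 0.1656*u^5 - 1.9098*u^4 + 10.2167*u^3 - 30.1025*u^2 + 23.858*u - 11.1639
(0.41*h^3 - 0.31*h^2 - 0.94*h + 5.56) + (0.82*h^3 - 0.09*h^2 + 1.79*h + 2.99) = 1.23*h^3 - 0.4*h^2 + 0.85*h + 8.55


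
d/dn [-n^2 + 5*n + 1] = 5 - 2*n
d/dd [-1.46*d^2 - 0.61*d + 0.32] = -2.92*d - 0.61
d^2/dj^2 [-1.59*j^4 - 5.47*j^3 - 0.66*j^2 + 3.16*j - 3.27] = -19.08*j^2 - 32.82*j - 1.32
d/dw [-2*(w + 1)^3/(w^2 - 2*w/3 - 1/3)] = (w + 1)^2*(-54*w^2 + 36*w + 12*(w + 1)*(3*w - 1) + 18)/(-3*w^2 + 2*w + 1)^2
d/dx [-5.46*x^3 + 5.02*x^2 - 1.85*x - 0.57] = -16.38*x^2 + 10.04*x - 1.85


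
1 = 1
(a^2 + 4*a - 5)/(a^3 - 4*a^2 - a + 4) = (a + 5)/(a^2 - 3*a - 4)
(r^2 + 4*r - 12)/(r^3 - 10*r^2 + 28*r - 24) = (r + 6)/(r^2 - 8*r + 12)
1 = 1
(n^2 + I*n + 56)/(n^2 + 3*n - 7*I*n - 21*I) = (n + 8*I)/(n + 3)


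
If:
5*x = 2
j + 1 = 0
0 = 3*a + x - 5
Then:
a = 23/15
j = -1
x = 2/5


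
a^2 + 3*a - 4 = (a - 1)*(a + 4)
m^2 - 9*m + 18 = (m - 6)*(m - 3)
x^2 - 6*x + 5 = (x - 5)*(x - 1)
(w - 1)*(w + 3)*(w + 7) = w^3 + 9*w^2 + 11*w - 21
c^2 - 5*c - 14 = (c - 7)*(c + 2)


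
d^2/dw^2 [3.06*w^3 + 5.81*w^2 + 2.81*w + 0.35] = 18.36*w + 11.62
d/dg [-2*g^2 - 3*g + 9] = -4*g - 3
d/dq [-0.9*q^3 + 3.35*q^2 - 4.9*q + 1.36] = -2.7*q^2 + 6.7*q - 4.9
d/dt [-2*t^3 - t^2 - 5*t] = -6*t^2 - 2*t - 5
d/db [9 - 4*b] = -4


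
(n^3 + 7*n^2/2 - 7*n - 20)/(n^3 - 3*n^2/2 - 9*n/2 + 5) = (n + 4)/(n - 1)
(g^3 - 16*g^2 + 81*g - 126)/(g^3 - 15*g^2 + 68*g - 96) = (g^2 - 13*g + 42)/(g^2 - 12*g + 32)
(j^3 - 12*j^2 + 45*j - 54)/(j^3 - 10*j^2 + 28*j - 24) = (j^2 - 6*j + 9)/(j^2 - 4*j + 4)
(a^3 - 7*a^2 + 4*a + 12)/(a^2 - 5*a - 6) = a - 2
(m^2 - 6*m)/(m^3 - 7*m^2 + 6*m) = 1/(m - 1)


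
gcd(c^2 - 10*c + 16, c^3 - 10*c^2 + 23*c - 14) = c - 2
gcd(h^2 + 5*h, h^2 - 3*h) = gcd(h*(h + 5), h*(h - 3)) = h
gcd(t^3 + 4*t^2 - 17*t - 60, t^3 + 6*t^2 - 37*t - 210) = t + 5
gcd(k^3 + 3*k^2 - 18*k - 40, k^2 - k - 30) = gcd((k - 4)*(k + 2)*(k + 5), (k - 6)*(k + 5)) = k + 5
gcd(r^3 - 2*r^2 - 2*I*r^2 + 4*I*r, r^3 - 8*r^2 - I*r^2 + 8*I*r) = r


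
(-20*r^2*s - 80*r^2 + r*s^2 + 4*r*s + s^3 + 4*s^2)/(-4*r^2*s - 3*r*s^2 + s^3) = (5*r*s + 20*r + s^2 + 4*s)/(s*(r + s))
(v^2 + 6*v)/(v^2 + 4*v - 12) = v/(v - 2)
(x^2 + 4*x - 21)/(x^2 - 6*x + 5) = (x^2 + 4*x - 21)/(x^2 - 6*x + 5)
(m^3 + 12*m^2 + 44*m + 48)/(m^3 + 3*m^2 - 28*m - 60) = (m + 4)/(m - 5)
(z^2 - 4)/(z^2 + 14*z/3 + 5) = 3*(z^2 - 4)/(3*z^2 + 14*z + 15)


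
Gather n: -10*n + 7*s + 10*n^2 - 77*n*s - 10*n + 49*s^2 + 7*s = 10*n^2 + n*(-77*s - 20) + 49*s^2 + 14*s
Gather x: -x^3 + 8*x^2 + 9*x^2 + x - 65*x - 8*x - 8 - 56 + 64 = -x^3 + 17*x^2 - 72*x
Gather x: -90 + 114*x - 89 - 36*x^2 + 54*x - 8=-36*x^2 + 168*x - 187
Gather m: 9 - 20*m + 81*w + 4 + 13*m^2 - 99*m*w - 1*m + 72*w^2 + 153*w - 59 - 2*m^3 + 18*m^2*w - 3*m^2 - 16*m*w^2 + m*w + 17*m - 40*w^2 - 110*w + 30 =-2*m^3 + m^2*(18*w + 10) + m*(-16*w^2 - 98*w - 4) + 32*w^2 + 124*w - 16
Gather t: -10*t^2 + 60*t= -10*t^2 + 60*t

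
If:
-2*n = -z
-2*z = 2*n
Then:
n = 0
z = 0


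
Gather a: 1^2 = 1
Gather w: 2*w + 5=2*w + 5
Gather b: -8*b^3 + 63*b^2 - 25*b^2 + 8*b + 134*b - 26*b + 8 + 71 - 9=-8*b^3 + 38*b^2 + 116*b + 70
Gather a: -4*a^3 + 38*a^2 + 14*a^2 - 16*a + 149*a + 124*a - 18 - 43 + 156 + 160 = -4*a^3 + 52*a^2 + 257*a + 255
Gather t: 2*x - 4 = 2*x - 4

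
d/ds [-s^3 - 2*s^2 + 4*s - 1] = -3*s^2 - 4*s + 4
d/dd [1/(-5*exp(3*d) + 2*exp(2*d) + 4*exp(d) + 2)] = (15*exp(2*d) - 4*exp(d) - 4)*exp(d)/(-5*exp(3*d) + 2*exp(2*d) + 4*exp(d) + 2)^2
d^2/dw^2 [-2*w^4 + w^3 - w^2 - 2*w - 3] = -24*w^2 + 6*w - 2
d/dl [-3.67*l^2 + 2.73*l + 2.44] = 2.73 - 7.34*l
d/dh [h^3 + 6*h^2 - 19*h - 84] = 3*h^2 + 12*h - 19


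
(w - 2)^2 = w^2 - 4*w + 4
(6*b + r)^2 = 36*b^2 + 12*b*r + r^2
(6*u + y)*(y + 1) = 6*u*y + 6*u + y^2 + y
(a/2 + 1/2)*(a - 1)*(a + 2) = a^3/2 + a^2 - a/2 - 1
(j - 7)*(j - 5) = j^2 - 12*j + 35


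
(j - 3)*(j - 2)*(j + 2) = j^3 - 3*j^2 - 4*j + 12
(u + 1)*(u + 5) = u^2 + 6*u + 5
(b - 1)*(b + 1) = b^2 - 1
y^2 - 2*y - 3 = (y - 3)*(y + 1)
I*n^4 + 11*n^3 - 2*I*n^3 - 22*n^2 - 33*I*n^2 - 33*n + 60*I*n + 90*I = (n - 3)*(n - 6*I)*(n - 5*I)*(I*n + I)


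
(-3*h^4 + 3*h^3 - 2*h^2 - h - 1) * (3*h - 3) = -9*h^5 + 18*h^4 - 15*h^3 + 3*h^2 + 3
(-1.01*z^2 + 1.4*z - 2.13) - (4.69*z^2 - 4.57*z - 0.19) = -5.7*z^2 + 5.97*z - 1.94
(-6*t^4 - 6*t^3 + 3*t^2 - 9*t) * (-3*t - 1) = 18*t^5 + 24*t^4 - 3*t^3 + 24*t^2 + 9*t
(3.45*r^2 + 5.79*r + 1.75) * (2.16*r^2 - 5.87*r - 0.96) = 7.452*r^4 - 7.7451*r^3 - 33.5193*r^2 - 15.8309*r - 1.68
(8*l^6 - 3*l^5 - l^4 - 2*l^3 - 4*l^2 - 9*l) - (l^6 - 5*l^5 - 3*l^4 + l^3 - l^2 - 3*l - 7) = 7*l^6 + 2*l^5 + 2*l^4 - 3*l^3 - 3*l^2 - 6*l + 7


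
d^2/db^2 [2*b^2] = 4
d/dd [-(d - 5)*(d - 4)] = 9 - 2*d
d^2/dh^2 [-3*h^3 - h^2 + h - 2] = -18*h - 2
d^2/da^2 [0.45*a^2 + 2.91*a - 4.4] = 0.900000000000000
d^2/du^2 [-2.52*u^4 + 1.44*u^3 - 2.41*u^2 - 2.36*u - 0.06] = -30.24*u^2 + 8.64*u - 4.82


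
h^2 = h^2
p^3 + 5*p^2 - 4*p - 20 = (p - 2)*(p + 2)*(p + 5)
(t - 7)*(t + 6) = t^2 - t - 42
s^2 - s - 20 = (s - 5)*(s + 4)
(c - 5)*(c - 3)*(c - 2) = c^3 - 10*c^2 + 31*c - 30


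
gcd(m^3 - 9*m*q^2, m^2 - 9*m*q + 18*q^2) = -m + 3*q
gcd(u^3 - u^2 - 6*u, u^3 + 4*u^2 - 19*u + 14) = 1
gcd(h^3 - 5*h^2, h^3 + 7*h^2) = h^2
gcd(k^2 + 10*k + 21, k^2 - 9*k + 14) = 1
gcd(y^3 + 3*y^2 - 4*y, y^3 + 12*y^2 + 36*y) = y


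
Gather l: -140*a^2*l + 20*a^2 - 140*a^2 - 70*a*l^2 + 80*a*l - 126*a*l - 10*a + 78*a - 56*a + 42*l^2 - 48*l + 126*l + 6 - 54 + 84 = -120*a^2 + 12*a + l^2*(42 - 70*a) + l*(-140*a^2 - 46*a + 78) + 36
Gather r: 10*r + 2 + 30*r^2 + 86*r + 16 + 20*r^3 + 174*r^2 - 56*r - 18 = 20*r^3 + 204*r^2 + 40*r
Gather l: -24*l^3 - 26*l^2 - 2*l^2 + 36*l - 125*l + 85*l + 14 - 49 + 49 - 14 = -24*l^3 - 28*l^2 - 4*l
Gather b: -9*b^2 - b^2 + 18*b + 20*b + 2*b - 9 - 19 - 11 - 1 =-10*b^2 + 40*b - 40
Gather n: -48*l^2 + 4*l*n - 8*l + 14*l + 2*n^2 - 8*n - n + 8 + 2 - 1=-48*l^2 + 6*l + 2*n^2 + n*(4*l - 9) + 9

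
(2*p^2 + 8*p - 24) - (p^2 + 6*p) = p^2 + 2*p - 24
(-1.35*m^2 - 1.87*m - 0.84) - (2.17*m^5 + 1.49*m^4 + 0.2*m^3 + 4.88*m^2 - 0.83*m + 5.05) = -2.17*m^5 - 1.49*m^4 - 0.2*m^3 - 6.23*m^2 - 1.04*m - 5.89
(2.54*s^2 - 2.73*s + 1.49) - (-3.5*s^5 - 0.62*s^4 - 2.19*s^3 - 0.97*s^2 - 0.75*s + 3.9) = 3.5*s^5 + 0.62*s^4 + 2.19*s^3 + 3.51*s^2 - 1.98*s - 2.41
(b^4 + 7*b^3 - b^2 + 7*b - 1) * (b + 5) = b^5 + 12*b^4 + 34*b^3 + 2*b^2 + 34*b - 5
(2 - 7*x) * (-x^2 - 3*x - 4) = 7*x^3 + 19*x^2 + 22*x - 8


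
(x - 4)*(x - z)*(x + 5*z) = x^3 + 4*x^2*z - 4*x^2 - 5*x*z^2 - 16*x*z + 20*z^2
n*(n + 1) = n^2 + n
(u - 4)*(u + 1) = u^2 - 3*u - 4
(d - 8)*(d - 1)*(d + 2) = d^3 - 7*d^2 - 10*d + 16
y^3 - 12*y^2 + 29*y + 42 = (y - 7)*(y - 6)*(y + 1)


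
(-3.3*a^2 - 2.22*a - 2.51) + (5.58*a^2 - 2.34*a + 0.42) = 2.28*a^2 - 4.56*a - 2.09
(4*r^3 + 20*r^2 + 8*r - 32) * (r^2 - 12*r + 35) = 4*r^5 - 28*r^4 - 92*r^3 + 572*r^2 + 664*r - 1120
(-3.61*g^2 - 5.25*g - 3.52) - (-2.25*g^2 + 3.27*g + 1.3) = -1.36*g^2 - 8.52*g - 4.82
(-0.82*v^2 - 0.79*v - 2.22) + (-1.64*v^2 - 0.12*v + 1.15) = -2.46*v^2 - 0.91*v - 1.07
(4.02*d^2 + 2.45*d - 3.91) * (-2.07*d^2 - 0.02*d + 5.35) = -8.3214*d^4 - 5.1519*d^3 + 29.5517*d^2 + 13.1857*d - 20.9185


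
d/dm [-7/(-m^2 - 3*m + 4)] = 7*(-2*m - 3)/(m^2 + 3*m - 4)^2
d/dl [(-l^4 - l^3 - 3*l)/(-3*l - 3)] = (l^4 + 2*l^3 + l^2 + 1)/(l^2 + 2*l + 1)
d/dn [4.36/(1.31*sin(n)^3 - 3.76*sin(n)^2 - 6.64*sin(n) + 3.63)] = (-17.1348*sin(n)^2 + 32.7872*sin(n) + 28.9504)*cos(n)/(1.31*sin(n)^3 - 3.76*sin(n)^2 - 6.64*sin(n) + 3.63)^2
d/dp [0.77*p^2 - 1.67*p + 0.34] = 1.54*p - 1.67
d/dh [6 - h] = -1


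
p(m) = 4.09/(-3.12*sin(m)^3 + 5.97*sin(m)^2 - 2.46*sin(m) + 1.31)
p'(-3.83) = 2.31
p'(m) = 4.09*(9.36*sin(m)^2*cos(m) - 11.94*sin(m)*cos(m) + 2.46*cos(m))/(-3.12*sin(m)^3 + 5.97*sin(m)^2 - 2.46*sin(m) + 1.31)^2 = (38.2824*sin(m)^2 - 48.8346*sin(m) + 10.0614)*cos(m)/(3.12*sin(m)^3 - 5.97*sin(m)^2 + 2.46*sin(m) - 1.31)^2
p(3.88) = 0.62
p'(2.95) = -1.96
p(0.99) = 2.55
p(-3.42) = 4.01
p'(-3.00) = -5.51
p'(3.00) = -3.38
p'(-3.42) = 0.43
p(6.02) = 1.70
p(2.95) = 3.95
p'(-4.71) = 0.00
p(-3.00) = 2.29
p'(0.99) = -0.86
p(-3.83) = 3.01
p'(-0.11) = 5.76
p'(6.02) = 4.22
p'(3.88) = -1.02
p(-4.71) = 2.41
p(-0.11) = 2.47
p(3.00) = 3.81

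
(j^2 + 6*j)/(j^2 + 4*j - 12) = j/(j - 2)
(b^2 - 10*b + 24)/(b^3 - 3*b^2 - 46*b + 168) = 1/(b + 7)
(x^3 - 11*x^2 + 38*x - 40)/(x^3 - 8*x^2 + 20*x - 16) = (x - 5)/(x - 2)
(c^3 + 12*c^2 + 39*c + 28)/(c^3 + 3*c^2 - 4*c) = (c^2 + 8*c + 7)/(c*(c - 1))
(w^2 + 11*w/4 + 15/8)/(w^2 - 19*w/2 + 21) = (8*w^2 + 22*w + 15)/(4*(2*w^2 - 19*w + 42))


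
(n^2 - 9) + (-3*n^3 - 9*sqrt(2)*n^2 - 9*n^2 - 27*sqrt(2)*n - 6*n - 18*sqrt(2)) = -3*n^3 - 9*sqrt(2)*n^2 - 8*n^2 - 27*sqrt(2)*n - 6*n - 18*sqrt(2) - 9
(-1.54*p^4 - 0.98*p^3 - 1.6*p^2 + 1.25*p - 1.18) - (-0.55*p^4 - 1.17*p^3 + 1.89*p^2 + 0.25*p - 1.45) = -0.99*p^4 + 0.19*p^3 - 3.49*p^2 + 1.0*p + 0.27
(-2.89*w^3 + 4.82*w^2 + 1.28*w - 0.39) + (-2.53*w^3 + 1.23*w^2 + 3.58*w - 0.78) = -5.42*w^3 + 6.05*w^2 + 4.86*w - 1.17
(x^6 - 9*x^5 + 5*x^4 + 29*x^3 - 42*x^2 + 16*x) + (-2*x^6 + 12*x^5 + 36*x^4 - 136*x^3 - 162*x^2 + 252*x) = -x^6 + 3*x^5 + 41*x^4 - 107*x^3 - 204*x^2 + 268*x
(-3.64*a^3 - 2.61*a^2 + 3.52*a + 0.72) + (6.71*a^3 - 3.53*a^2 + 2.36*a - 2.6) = 3.07*a^3 - 6.14*a^2 + 5.88*a - 1.88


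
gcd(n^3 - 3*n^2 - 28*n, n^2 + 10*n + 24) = n + 4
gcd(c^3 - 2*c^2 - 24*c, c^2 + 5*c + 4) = c + 4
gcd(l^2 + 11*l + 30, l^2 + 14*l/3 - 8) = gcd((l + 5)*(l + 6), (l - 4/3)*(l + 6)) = l + 6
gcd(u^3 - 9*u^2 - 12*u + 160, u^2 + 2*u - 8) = u + 4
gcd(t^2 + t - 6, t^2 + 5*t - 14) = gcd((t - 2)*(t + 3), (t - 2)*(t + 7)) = t - 2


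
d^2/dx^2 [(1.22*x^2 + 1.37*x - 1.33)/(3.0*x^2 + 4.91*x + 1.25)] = (-11.2812*x^3 - 99.2700000000001*x^2 - 148.3704*x - 67.156796)/(27.0*x^6 + 132.57*x^5 + 250.7229*x^4 + 228.845771*x^3 + 104.467875*x^2 + 23.015625*x + 1.953125)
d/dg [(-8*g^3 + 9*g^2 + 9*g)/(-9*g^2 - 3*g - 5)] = 3*(24*g^4 + 16*g^3 + 58*g^2 - 30*g - 15)/(81*g^4 + 54*g^3 + 99*g^2 + 30*g + 25)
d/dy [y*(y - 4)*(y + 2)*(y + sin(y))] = y*(y - 4)*(y + 2)*(cos(y) + 1) + y*(y - 4)*(y + sin(y)) + y*(y + 2)*(y + sin(y)) + (y - 4)*(y + 2)*(y + sin(y))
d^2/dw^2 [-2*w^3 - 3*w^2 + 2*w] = -12*w - 6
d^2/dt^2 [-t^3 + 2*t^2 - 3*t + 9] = 4 - 6*t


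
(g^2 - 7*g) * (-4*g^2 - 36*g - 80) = -4*g^4 - 8*g^3 + 172*g^2 + 560*g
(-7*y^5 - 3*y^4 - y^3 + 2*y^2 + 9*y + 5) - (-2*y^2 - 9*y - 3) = -7*y^5 - 3*y^4 - y^3 + 4*y^2 + 18*y + 8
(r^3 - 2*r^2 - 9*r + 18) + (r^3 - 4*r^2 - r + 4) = 2*r^3 - 6*r^2 - 10*r + 22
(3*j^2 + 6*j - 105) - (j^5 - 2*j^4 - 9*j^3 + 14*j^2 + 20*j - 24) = -j^5 + 2*j^4 + 9*j^3 - 11*j^2 - 14*j - 81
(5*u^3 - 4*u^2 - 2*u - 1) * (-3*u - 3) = -15*u^4 - 3*u^3 + 18*u^2 + 9*u + 3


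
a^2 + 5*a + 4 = (a + 1)*(a + 4)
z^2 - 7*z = z*(z - 7)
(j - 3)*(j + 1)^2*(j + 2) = j^4 + j^3 - 7*j^2 - 13*j - 6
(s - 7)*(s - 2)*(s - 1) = s^3 - 10*s^2 + 23*s - 14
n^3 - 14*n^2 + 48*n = n*(n - 8)*(n - 6)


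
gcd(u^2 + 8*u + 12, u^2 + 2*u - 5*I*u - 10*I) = u + 2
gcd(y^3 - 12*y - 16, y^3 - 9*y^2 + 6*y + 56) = y^2 - 2*y - 8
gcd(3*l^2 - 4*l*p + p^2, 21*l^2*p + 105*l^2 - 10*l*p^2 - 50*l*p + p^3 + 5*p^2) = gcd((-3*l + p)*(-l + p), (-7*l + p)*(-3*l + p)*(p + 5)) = -3*l + p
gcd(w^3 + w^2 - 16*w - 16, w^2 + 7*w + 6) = w + 1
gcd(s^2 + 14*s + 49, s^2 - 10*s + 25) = 1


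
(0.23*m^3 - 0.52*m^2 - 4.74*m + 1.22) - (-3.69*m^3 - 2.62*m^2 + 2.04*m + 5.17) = 3.92*m^3 + 2.1*m^2 - 6.78*m - 3.95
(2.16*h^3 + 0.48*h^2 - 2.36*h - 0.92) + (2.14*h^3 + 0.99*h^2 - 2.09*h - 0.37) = 4.3*h^3 + 1.47*h^2 - 4.45*h - 1.29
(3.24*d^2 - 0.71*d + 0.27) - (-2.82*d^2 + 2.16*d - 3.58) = 6.06*d^2 - 2.87*d + 3.85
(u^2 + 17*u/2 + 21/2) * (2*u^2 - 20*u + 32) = 2*u^4 - 3*u^3 - 117*u^2 + 62*u + 336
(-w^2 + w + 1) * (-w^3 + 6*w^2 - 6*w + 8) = w^5 - 7*w^4 + 11*w^3 - 8*w^2 + 2*w + 8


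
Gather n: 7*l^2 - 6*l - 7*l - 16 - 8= 7*l^2 - 13*l - 24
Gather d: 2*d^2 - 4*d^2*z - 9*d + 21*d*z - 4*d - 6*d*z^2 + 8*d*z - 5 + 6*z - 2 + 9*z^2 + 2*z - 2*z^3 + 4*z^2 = d^2*(2 - 4*z) + d*(-6*z^2 + 29*z - 13) - 2*z^3 + 13*z^2 + 8*z - 7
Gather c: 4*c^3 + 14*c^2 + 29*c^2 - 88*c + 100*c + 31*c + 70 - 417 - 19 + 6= 4*c^3 + 43*c^2 + 43*c - 360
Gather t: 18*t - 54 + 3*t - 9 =21*t - 63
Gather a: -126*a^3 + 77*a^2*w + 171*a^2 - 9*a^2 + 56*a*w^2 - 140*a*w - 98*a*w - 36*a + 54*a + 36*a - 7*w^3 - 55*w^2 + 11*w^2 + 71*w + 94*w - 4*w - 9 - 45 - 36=-126*a^3 + a^2*(77*w + 162) + a*(56*w^2 - 238*w + 54) - 7*w^3 - 44*w^2 + 161*w - 90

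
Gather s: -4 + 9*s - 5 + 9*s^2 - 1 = 9*s^2 + 9*s - 10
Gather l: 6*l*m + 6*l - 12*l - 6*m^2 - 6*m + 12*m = l*(6*m - 6) - 6*m^2 + 6*m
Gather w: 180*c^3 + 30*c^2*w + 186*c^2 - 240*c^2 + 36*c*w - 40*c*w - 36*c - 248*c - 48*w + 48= 180*c^3 - 54*c^2 - 284*c + w*(30*c^2 - 4*c - 48) + 48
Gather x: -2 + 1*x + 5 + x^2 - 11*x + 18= x^2 - 10*x + 21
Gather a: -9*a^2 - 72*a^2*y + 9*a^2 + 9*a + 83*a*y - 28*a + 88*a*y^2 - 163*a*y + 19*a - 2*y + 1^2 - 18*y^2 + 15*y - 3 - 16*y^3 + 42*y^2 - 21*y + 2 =-72*a^2*y + a*(88*y^2 - 80*y) - 16*y^3 + 24*y^2 - 8*y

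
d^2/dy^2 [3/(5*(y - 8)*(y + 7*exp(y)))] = 3*(-7*(y - 8)^2*(y + 7*exp(y))*exp(y) + 2*(y - 8)^2*(7*exp(y) + 1)^2 + 2*(y - 8)*(y + 7*exp(y))*(7*exp(y) + 1) + 2*(y + 7*exp(y))^2)/(5*(y - 8)^3*(y + 7*exp(y))^3)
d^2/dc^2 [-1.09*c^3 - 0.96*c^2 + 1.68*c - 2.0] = -6.54*c - 1.92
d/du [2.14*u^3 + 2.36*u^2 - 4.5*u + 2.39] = 6.42*u^2 + 4.72*u - 4.5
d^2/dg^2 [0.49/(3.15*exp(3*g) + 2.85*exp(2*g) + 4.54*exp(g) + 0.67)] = (0.49*(9.45*exp(2*g) + 5.7*exp(g) + 4.54)*(18.9*exp(2*g) + 11.4*exp(g) + 9.08)*exp(g) - (13.8915*exp(2*g) + 5.586*exp(g) + 2.2246)*(3.15*exp(3*g) + 2.85*exp(2*g) + 4.54*exp(g) + 0.67))*exp(g)/(3.15*exp(3*g) + 2.85*exp(2*g) + 4.54*exp(g) + 0.67)^3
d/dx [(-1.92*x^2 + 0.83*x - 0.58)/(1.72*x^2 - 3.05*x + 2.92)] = (4.4284*x^2 - 9.2176*x + 0.6546)/(2.9584*x^4 - 10.492*x^3 + 19.3473*x^2 - 17.812*x + 8.5264)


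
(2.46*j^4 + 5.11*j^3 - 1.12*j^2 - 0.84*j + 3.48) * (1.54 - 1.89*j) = -4.6494*j^5 - 5.8695*j^4 + 9.9862*j^3 - 0.1372*j^2 - 7.8708*j + 5.3592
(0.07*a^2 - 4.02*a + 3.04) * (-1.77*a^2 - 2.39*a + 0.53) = -0.1239*a^4 + 6.9481*a^3 + 4.2641*a^2 - 9.3962*a + 1.6112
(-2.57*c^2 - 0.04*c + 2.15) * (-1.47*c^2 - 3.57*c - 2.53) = 3.7779*c^4 + 9.2337*c^3 + 3.4844*c^2 - 7.5743*c - 5.4395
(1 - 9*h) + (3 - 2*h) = 4 - 11*h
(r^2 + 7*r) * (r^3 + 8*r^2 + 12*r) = r^5 + 15*r^4 + 68*r^3 + 84*r^2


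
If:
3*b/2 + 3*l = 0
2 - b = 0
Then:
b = 2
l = -1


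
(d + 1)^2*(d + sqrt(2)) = d^3 + sqrt(2)*d^2 + 2*d^2 + d + 2*sqrt(2)*d + sqrt(2)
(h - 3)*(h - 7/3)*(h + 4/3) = h^3 - 4*h^2 - h/9 + 28/3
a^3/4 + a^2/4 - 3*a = a*(a/4 + 1)*(a - 3)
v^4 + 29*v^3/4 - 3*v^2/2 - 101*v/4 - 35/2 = (v - 2)*(v + 1)*(v + 5/4)*(v + 7)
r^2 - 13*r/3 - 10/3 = (r - 5)*(r + 2/3)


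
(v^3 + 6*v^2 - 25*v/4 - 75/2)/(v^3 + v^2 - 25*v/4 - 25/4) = (v + 6)/(v + 1)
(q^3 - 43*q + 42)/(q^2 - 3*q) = (q^3 - 43*q + 42)/(q*(q - 3))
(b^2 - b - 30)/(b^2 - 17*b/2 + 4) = 2*(b^2 - b - 30)/(2*b^2 - 17*b + 8)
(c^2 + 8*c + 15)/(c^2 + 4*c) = (c^2 + 8*c + 15)/(c*(c + 4))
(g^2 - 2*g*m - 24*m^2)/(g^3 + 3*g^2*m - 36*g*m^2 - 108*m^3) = (g + 4*m)/(g^2 + 9*g*m + 18*m^2)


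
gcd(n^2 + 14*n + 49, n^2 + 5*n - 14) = n + 7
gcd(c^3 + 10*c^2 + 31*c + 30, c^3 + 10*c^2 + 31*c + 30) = c^3 + 10*c^2 + 31*c + 30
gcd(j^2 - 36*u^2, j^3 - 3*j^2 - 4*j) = 1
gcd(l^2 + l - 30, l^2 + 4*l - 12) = l + 6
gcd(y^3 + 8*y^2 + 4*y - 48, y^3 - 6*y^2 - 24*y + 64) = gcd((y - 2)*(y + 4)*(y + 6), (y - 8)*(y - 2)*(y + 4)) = y^2 + 2*y - 8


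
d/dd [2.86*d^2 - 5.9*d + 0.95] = 5.72*d - 5.9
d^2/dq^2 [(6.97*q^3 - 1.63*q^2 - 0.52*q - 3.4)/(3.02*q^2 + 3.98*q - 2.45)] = (-1.13686837721616e-13*q^4 + 353.655916*q^3 - 666.2052*q^2 - 17.26017*q - 187.73711)/(27.543608*q^6 + 108.897576*q^5 + 76.479084*q^4 - 113.643328*q^3 - 62.04429*q^2 + 71.66985*q - 14.706125)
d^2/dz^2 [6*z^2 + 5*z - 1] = 12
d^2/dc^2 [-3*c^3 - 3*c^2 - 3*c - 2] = -18*c - 6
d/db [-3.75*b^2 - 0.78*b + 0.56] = -7.5*b - 0.78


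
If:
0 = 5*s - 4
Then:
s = 4/5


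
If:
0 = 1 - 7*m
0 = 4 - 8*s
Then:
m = 1/7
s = 1/2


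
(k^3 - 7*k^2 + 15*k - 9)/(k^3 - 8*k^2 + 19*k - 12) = (k - 3)/(k - 4)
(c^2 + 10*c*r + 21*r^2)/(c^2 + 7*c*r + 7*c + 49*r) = (c + 3*r)/(c + 7)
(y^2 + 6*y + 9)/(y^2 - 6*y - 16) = (y^2 + 6*y + 9)/(y^2 - 6*y - 16)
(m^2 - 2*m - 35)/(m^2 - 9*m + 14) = (m + 5)/(m - 2)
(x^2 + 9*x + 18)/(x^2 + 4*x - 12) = (x + 3)/(x - 2)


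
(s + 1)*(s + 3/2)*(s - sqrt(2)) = s^3 - sqrt(2)*s^2 + 5*s^2/2 - 5*sqrt(2)*s/2 + 3*s/2 - 3*sqrt(2)/2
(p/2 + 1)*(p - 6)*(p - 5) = p^3/2 - 9*p^2/2 + 4*p + 30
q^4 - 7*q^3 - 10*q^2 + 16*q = q*(q - 8)*(q - 1)*(q + 2)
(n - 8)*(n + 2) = n^2 - 6*n - 16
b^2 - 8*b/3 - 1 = (b - 3)*(b + 1/3)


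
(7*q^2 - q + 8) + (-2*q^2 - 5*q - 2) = 5*q^2 - 6*q + 6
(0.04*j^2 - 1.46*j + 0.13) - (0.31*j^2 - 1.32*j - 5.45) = -0.27*j^2 - 0.14*j + 5.58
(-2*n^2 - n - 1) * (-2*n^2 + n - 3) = 4*n^4 + 7*n^2 + 2*n + 3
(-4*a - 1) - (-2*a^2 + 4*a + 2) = 2*a^2 - 8*a - 3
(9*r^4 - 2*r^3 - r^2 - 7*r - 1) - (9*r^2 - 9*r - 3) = 9*r^4 - 2*r^3 - 10*r^2 + 2*r + 2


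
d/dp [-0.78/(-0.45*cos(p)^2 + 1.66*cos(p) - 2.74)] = (0.702*cos(p) - 1.2948)*sin(p)/(0.45*cos(p)^2 - 1.66*cos(p) + 2.74)^2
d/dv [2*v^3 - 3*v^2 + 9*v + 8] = 6*v^2 - 6*v + 9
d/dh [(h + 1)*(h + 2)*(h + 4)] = 3*h^2 + 14*h + 14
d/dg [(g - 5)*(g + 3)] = 2*g - 2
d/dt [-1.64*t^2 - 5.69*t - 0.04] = -3.28*t - 5.69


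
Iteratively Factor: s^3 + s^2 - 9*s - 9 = (s - 3)*(s^2 + 4*s + 3) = (s - 3)*(s + 3)*(s + 1)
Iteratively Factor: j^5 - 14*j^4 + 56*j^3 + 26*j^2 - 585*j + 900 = (j - 5)*(j^4 - 9*j^3 + 11*j^2 + 81*j - 180) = (j - 5)*(j - 4)*(j^3 - 5*j^2 - 9*j + 45) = (j - 5)*(j - 4)*(j + 3)*(j^2 - 8*j + 15) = (j - 5)^2*(j - 4)*(j + 3)*(j - 3)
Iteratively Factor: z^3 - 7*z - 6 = (z + 1)*(z^2 - z - 6) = (z - 3)*(z + 1)*(z + 2)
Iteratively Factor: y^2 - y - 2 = (y + 1)*(y - 2)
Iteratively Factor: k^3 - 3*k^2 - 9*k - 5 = (k - 5)*(k^2 + 2*k + 1) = (k - 5)*(k + 1)*(k + 1)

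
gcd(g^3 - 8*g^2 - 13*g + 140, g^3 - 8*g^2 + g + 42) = g - 7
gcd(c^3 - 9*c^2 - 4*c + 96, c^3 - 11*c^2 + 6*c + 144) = c^2 - 5*c - 24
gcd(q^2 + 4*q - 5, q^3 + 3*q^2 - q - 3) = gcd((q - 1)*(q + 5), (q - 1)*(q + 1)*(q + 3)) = q - 1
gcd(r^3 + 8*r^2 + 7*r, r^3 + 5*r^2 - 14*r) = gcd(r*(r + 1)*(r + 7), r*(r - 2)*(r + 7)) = r^2 + 7*r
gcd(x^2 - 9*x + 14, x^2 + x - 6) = x - 2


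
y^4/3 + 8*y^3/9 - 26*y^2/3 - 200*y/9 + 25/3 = (y/3 + 1)*(y - 5)*(y - 1/3)*(y + 5)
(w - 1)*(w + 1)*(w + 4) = w^3 + 4*w^2 - w - 4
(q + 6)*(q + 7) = q^2 + 13*q + 42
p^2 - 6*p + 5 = (p - 5)*(p - 1)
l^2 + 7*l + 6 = (l + 1)*(l + 6)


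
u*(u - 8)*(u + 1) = u^3 - 7*u^2 - 8*u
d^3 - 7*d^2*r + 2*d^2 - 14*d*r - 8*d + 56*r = (d - 2)*(d + 4)*(d - 7*r)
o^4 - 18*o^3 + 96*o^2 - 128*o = o*(o - 8)^2*(o - 2)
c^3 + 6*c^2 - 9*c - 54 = (c - 3)*(c + 3)*(c + 6)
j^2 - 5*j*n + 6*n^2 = (j - 3*n)*(j - 2*n)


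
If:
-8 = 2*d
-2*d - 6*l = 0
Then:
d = -4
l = 4/3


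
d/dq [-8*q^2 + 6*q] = 6 - 16*q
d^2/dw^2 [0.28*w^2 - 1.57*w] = 0.560000000000000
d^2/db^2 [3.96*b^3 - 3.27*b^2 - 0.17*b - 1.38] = 23.76*b - 6.54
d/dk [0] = 0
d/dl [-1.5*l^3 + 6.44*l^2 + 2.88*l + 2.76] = -4.5*l^2 + 12.88*l + 2.88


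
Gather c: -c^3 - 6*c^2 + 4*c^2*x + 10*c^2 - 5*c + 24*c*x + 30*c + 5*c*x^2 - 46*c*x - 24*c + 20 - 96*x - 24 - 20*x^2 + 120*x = -c^3 + c^2*(4*x + 4) + c*(5*x^2 - 22*x + 1) - 20*x^2 + 24*x - 4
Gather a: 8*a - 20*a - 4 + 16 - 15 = -12*a - 3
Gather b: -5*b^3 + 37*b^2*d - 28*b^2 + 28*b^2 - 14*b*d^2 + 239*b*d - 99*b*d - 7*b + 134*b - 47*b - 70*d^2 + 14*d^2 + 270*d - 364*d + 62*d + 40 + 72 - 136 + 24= -5*b^3 + 37*b^2*d + b*(-14*d^2 + 140*d + 80) - 56*d^2 - 32*d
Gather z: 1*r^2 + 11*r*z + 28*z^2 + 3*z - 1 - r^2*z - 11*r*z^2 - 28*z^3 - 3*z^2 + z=r^2 - 28*z^3 + z^2*(25 - 11*r) + z*(-r^2 + 11*r + 4) - 1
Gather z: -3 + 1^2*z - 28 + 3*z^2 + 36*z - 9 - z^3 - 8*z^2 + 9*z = -z^3 - 5*z^2 + 46*z - 40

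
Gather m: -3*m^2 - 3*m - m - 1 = -3*m^2 - 4*m - 1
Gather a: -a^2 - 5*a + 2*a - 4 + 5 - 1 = -a^2 - 3*a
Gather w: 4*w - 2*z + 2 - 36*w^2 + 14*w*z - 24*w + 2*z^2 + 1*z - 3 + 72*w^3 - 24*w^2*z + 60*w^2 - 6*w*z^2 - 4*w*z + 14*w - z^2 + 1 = 72*w^3 + w^2*(24 - 24*z) + w*(-6*z^2 + 10*z - 6) + z^2 - z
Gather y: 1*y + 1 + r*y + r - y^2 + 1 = r - y^2 + y*(r + 1) + 2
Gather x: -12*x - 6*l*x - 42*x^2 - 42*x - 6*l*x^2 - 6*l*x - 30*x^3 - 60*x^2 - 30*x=-30*x^3 + x^2*(-6*l - 102) + x*(-12*l - 84)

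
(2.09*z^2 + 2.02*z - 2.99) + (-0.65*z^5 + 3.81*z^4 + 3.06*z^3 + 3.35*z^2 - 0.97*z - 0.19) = -0.65*z^5 + 3.81*z^4 + 3.06*z^3 + 5.44*z^2 + 1.05*z - 3.18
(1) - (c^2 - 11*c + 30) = -c^2 + 11*c - 29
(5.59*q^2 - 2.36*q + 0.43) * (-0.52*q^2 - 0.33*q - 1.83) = -2.9068*q^4 - 0.6175*q^3 - 9.6745*q^2 + 4.1769*q - 0.7869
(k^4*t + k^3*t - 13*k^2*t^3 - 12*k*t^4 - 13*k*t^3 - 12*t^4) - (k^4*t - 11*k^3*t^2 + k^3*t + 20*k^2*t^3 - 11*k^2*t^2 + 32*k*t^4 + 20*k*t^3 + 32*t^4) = 11*k^3*t^2 - 33*k^2*t^3 + 11*k^2*t^2 - 44*k*t^4 - 33*k*t^3 - 44*t^4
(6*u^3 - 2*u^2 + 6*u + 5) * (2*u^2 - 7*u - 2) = 12*u^5 - 46*u^4 + 14*u^3 - 28*u^2 - 47*u - 10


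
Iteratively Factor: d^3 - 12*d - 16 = (d - 4)*(d^2 + 4*d + 4) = (d - 4)*(d + 2)*(d + 2)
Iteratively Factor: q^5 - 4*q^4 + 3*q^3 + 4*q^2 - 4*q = (q)*(q^4 - 4*q^3 + 3*q^2 + 4*q - 4) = q*(q + 1)*(q^3 - 5*q^2 + 8*q - 4) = q*(q - 2)*(q + 1)*(q^2 - 3*q + 2) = q*(q - 2)^2*(q + 1)*(q - 1)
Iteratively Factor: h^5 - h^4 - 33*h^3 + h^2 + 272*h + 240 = (h + 4)*(h^4 - 5*h^3 - 13*h^2 + 53*h + 60) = (h - 4)*(h + 4)*(h^3 - h^2 - 17*h - 15) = (h - 5)*(h - 4)*(h + 4)*(h^2 + 4*h + 3) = (h - 5)*(h - 4)*(h + 3)*(h + 4)*(h + 1)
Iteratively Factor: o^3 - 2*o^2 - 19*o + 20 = (o - 5)*(o^2 + 3*o - 4) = (o - 5)*(o + 4)*(o - 1)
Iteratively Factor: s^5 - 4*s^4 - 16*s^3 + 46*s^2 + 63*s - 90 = (s + 3)*(s^4 - 7*s^3 + 5*s^2 + 31*s - 30) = (s + 2)*(s + 3)*(s^3 - 9*s^2 + 23*s - 15) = (s - 5)*(s + 2)*(s + 3)*(s^2 - 4*s + 3) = (s - 5)*(s - 3)*(s + 2)*(s + 3)*(s - 1)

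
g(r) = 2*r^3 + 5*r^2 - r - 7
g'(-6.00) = 155.00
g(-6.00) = -253.00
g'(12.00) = 983.00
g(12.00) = 4157.00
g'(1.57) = 29.49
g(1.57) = 11.49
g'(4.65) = 175.24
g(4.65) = 297.55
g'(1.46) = 26.39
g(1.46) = 8.42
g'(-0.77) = -5.14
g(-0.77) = -4.18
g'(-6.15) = 164.44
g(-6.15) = -276.95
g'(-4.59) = 79.51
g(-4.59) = -90.47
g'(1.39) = 24.49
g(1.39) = 6.64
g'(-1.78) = 0.21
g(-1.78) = -0.66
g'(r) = 6*r^2 + 10*r - 1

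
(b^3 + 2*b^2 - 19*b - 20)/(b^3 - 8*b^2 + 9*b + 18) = (b^2 + b - 20)/(b^2 - 9*b + 18)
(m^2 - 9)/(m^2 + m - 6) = (m - 3)/(m - 2)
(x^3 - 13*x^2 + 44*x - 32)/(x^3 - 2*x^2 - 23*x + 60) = (x^2 - 9*x + 8)/(x^2 + 2*x - 15)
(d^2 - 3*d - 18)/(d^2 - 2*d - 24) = (d + 3)/(d + 4)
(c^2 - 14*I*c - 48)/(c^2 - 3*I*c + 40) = (c - 6*I)/(c + 5*I)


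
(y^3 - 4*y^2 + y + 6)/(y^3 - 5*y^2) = (y^3 - 4*y^2 + y + 6)/(y^2*(y - 5))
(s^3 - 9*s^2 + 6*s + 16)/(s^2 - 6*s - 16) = (s^2 - s - 2)/(s + 2)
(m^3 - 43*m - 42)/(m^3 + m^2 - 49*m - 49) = (m + 6)/(m + 7)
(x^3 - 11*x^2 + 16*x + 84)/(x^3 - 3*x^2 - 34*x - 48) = (x^2 - 13*x + 42)/(x^2 - 5*x - 24)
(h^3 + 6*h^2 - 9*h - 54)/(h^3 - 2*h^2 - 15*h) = (h^2 + 3*h - 18)/(h*(h - 5))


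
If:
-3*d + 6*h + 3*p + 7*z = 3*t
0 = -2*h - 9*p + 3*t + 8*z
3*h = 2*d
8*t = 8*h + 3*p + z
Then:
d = 543*z/53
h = 362*z/53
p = 307*z/159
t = 407*z/53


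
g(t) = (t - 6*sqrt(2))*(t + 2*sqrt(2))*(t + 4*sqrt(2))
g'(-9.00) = 187.00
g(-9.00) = -360.76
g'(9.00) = 187.00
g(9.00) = 89.24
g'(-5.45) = 33.11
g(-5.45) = 7.56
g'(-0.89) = -53.62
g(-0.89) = -86.63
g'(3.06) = -27.91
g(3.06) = -278.47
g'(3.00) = -29.00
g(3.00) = -276.76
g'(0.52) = -55.19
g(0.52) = -164.74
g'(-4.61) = 7.76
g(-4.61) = 24.42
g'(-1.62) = -48.13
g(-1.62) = -49.30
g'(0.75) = -54.31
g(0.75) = -177.34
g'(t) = (t - 6*sqrt(2))*(t + 2*sqrt(2)) + (t - 6*sqrt(2))*(t + 4*sqrt(2)) + (t + 2*sqrt(2))*(t + 4*sqrt(2))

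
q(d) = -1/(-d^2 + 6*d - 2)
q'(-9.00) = 0.00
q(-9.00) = 0.01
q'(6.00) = -1.50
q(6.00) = 0.50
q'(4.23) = -0.08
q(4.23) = -0.18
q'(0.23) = 12.24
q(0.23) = 1.49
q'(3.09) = -0.00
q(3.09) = -0.14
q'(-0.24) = 0.53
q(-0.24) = 0.29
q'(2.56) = 0.02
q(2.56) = -0.15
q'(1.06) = 0.37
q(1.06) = -0.31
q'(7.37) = -0.06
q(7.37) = 0.08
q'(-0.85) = 0.13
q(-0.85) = 0.13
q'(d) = -(2*d - 6)/(-d^2 + 6*d - 2)^2 = 2*(3 - d)/(d^2 - 6*d + 2)^2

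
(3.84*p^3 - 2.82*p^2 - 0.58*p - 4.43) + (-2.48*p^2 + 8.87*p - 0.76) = 3.84*p^3 - 5.3*p^2 + 8.29*p - 5.19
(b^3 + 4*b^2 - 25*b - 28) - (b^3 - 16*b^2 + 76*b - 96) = 20*b^2 - 101*b + 68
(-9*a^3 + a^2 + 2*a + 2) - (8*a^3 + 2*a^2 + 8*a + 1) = -17*a^3 - a^2 - 6*a + 1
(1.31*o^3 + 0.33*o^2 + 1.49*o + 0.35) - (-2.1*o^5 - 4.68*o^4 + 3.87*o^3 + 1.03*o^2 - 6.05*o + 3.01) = 2.1*o^5 + 4.68*o^4 - 2.56*o^3 - 0.7*o^2 + 7.54*o - 2.66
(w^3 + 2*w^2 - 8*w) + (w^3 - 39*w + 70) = 2*w^3 + 2*w^2 - 47*w + 70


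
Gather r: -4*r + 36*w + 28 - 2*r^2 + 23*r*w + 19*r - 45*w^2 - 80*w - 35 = -2*r^2 + r*(23*w + 15) - 45*w^2 - 44*w - 7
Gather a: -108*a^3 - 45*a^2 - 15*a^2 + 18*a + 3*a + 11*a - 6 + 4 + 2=-108*a^3 - 60*a^2 + 32*a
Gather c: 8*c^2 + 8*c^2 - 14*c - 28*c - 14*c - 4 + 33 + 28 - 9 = 16*c^2 - 56*c + 48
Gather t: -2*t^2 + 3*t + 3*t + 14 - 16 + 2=-2*t^2 + 6*t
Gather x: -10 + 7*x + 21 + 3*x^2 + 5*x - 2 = 3*x^2 + 12*x + 9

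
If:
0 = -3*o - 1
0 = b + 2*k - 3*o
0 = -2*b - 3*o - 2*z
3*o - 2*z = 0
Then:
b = 1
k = -1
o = -1/3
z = -1/2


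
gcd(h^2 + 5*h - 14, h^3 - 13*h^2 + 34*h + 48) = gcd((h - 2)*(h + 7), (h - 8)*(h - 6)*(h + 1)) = 1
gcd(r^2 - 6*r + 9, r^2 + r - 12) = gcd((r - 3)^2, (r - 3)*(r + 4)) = r - 3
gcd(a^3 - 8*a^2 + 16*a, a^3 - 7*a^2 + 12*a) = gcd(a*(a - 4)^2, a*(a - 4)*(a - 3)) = a^2 - 4*a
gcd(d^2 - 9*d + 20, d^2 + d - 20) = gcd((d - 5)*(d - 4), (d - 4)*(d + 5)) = d - 4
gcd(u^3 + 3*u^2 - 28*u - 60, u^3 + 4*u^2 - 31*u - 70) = u^2 - 3*u - 10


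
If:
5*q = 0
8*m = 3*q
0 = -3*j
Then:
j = 0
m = 0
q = 0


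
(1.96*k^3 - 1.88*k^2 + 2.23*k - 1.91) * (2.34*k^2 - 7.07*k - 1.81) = 4.5864*k^5 - 18.2564*k^4 + 14.9622*k^3 - 16.8327*k^2 + 9.4674*k + 3.4571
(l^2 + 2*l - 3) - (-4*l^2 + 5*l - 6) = 5*l^2 - 3*l + 3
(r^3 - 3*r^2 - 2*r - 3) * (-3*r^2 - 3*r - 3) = -3*r^5 + 6*r^4 + 12*r^3 + 24*r^2 + 15*r + 9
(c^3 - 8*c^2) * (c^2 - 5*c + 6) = c^5 - 13*c^4 + 46*c^3 - 48*c^2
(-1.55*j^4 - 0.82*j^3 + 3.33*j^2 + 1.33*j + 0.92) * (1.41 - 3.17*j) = 4.9135*j^5 + 0.4139*j^4 - 11.7123*j^3 + 0.4792*j^2 - 1.0411*j + 1.2972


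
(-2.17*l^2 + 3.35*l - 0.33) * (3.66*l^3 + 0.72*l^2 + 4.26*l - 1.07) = -7.9422*l^5 + 10.6986*l^4 - 8.04*l^3 + 16.3553*l^2 - 4.9903*l + 0.3531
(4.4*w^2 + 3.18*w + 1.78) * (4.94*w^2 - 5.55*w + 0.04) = 21.736*w^4 - 8.7108*w^3 - 8.6798*w^2 - 9.7518*w + 0.0712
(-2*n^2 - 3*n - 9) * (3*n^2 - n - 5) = -6*n^4 - 7*n^3 - 14*n^2 + 24*n + 45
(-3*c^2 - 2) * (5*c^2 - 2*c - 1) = -15*c^4 + 6*c^3 - 7*c^2 + 4*c + 2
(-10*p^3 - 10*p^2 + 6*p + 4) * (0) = 0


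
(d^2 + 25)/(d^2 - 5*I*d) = (d + 5*I)/d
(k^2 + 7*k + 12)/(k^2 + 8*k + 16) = (k + 3)/(k + 4)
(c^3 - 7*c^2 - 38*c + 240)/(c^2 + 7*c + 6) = (c^2 - 13*c + 40)/(c + 1)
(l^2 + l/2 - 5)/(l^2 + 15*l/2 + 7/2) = (2*l^2 + l - 10)/(2*l^2 + 15*l + 7)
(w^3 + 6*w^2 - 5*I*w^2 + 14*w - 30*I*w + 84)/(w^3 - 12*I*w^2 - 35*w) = (w^2 + 2*w*(3 + I) + 12*I)/(w*(w - 5*I))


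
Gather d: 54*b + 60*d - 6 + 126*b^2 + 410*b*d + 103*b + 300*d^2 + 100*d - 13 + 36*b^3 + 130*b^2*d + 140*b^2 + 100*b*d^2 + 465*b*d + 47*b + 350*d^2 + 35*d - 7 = 36*b^3 + 266*b^2 + 204*b + d^2*(100*b + 650) + d*(130*b^2 + 875*b + 195) - 26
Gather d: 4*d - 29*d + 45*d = 20*d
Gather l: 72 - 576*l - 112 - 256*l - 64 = -832*l - 104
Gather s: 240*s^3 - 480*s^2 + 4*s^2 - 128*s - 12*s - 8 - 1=240*s^3 - 476*s^2 - 140*s - 9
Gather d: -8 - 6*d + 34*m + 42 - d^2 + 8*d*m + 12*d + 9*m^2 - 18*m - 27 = -d^2 + d*(8*m + 6) + 9*m^2 + 16*m + 7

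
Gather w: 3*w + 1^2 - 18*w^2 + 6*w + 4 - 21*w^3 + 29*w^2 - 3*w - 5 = -21*w^3 + 11*w^2 + 6*w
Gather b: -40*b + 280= 280 - 40*b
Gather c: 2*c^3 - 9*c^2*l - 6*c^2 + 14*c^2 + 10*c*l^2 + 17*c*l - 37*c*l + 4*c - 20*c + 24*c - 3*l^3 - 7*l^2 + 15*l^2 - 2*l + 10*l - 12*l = 2*c^3 + c^2*(8 - 9*l) + c*(10*l^2 - 20*l + 8) - 3*l^3 + 8*l^2 - 4*l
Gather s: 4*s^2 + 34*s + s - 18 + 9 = 4*s^2 + 35*s - 9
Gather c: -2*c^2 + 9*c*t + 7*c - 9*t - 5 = -2*c^2 + c*(9*t + 7) - 9*t - 5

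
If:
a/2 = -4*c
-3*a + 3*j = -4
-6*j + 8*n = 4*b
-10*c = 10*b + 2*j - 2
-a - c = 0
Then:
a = 0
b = 7/15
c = 0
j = -4/3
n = -23/30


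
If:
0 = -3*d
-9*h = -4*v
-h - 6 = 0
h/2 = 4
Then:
No Solution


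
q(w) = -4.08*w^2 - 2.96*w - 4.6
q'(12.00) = -100.88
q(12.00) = -627.64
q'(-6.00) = 46.00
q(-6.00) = -133.72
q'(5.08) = -44.41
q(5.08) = -124.93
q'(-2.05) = 13.77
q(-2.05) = -15.68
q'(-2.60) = 18.26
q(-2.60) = -24.48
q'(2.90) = -26.62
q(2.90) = -47.50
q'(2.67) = -24.75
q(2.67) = -41.59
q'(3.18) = -28.91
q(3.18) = -55.27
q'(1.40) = -14.38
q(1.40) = -16.74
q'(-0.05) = -2.55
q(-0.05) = -4.46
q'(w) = -8.16*w - 2.96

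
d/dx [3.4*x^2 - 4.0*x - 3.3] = 6.8*x - 4.0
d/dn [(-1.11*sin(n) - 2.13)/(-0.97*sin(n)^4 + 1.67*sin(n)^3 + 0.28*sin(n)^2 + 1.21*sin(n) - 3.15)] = (-3.2301*sin(n)^4 - 4.557*sin(n)^3 + 10.9821*sin(n)^2 + 1.1928*sin(n) + 6.0738)*cos(n)/(0.9409*sin(n)^8 - 3.2398*sin(n)^7 + 2.2457*sin(n)^6 - 1.4122*sin(n)^5 + 10.2308*sin(n)^4 - 9.8434*sin(n)^3 - 0.2999*sin(n)^2 - 7.623*sin(n) + 9.9225)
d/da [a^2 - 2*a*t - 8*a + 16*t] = 2*a - 2*t - 8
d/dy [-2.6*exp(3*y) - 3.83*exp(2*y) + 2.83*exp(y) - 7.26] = (-7.8*exp(2*y) - 7.66*exp(y) + 2.83)*exp(y)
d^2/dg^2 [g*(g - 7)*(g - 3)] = 6*g - 20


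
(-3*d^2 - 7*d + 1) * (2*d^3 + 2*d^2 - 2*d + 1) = -6*d^5 - 20*d^4 - 6*d^3 + 13*d^2 - 9*d + 1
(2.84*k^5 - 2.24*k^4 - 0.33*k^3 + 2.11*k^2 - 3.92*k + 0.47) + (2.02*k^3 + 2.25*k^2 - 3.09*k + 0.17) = 2.84*k^5 - 2.24*k^4 + 1.69*k^3 + 4.36*k^2 - 7.01*k + 0.64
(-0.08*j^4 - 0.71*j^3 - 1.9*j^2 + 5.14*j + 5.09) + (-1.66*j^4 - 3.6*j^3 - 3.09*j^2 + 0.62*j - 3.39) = -1.74*j^4 - 4.31*j^3 - 4.99*j^2 + 5.76*j + 1.7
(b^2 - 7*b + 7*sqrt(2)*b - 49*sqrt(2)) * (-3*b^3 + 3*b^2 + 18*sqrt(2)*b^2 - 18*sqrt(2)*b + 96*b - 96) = -3*b^5 - 3*sqrt(2)*b^4 + 24*b^4 + 24*sqrt(2)*b^3 + 327*b^3 - 2784*b^2 + 651*sqrt(2)*b^2 - 5376*sqrt(2)*b + 2436*b + 4704*sqrt(2)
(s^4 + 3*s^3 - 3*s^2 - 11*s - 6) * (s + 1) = s^5 + 4*s^4 - 14*s^2 - 17*s - 6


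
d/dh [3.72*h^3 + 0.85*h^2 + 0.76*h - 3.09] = 11.16*h^2 + 1.7*h + 0.76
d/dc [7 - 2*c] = -2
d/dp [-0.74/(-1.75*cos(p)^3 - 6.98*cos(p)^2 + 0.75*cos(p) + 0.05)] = (3.885*cos(p)^2 + 10.3304*cos(p) - 0.555)*sin(p)/(1.75*cos(p)^3 + 6.98*cos(p)^2 - 0.75*cos(p) - 0.05)^2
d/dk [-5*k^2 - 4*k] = -10*k - 4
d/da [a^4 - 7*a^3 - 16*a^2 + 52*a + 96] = 4*a^3 - 21*a^2 - 32*a + 52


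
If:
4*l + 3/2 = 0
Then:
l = -3/8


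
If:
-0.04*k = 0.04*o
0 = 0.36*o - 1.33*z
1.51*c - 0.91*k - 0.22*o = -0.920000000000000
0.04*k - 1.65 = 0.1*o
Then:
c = 4.78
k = 11.79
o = -11.79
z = -3.19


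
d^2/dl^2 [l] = 0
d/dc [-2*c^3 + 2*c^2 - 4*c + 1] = -6*c^2 + 4*c - 4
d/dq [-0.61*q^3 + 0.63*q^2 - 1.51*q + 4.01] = -1.83*q^2 + 1.26*q - 1.51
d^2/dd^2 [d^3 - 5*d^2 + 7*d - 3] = 6*d - 10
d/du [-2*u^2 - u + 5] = -4*u - 1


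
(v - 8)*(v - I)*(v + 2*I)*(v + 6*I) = v^4 - 8*v^3 + 7*I*v^3 - 4*v^2 - 56*I*v^2 + 32*v + 12*I*v - 96*I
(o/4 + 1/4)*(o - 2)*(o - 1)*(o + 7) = o^4/4 + 5*o^3/4 - 15*o^2/4 - 5*o/4 + 7/2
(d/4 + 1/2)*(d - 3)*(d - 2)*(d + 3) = d^4/4 - 13*d^2/4 + 9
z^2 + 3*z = z*(z + 3)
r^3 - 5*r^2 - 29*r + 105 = (r - 7)*(r - 3)*(r + 5)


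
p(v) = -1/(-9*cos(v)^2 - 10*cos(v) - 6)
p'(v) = -(-18*sin(v)*cos(v) - 10*sin(v))/(-9*cos(v)^2 - 10*cos(v) - 6)^2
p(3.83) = 0.27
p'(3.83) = 0.19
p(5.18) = 0.08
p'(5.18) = -0.11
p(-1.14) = 0.09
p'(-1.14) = -0.12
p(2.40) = 0.28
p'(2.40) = -0.18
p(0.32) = 0.04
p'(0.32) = 0.02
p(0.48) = 0.05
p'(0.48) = 0.02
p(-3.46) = 0.22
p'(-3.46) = -0.10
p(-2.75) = 0.22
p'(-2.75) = 0.13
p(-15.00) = 0.28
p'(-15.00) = 0.18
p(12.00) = 0.05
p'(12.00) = -0.03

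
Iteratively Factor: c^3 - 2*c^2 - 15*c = (c + 3)*(c^2 - 5*c) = c*(c + 3)*(c - 5)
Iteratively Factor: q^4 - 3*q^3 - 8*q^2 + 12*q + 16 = (q + 1)*(q^3 - 4*q^2 - 4*q + 16) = (q + 1)*(q + 2)*(q^2 - 6*q + 8) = (q - 4)*(q + 1)*(q + 2)*(q - 2)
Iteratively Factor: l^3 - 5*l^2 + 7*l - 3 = (l - 1)*(l^2 - 4*l + 3) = (l - 1)^2*(l - 3)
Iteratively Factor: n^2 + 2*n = (n + 2)*(n)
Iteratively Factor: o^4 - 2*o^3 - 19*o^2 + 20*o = (o)*(o^3 - 2*o^2 - 19*o + 20) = o*(o - 5)*(o^2 + 3*o - 4) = o*(o - 5)*(o - 1)*(o + 4)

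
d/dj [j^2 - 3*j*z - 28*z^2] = 2*j - 3*z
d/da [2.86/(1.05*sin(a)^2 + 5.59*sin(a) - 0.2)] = -(6.006*sin(a) + 15.9874)*cos(a)/(1.05*sin(a)^2 + 5.59*sin(a) - 0.2)^2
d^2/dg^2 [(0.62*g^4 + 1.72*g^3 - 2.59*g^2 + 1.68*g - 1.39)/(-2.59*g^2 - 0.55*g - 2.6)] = (-8.31804399999999*g^6 - 5.29913999999994*g^5 - 26.17578*g^4 - 21.979366*g^3 - 113.752806*g^2 + 9.99584999999998*g + 21.94203)/(17.373979*g^6 + 11.068365*g^5 + 54.673605*g^4 + 22.388575*g^3 + 54.8847*g^2 + 11.154*g + 17.576)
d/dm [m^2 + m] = 2*m + 1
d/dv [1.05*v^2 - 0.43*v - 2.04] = 2.1*v - 0.43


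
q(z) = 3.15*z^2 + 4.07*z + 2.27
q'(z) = 6.3*z + 4.07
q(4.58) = 86.99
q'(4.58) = 32.92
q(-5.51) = 75.48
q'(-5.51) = -30.64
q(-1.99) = 6.65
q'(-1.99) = -8.47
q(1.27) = 12.52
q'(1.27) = 12.07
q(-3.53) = 27.15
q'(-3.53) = -18.17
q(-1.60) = 3.82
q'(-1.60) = -6.01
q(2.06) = 24.02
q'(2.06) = 17.05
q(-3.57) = 27.89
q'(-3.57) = -18.42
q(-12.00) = 407.03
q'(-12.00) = -71.53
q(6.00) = 140.09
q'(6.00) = 41.87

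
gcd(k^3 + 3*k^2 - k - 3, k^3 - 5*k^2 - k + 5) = k^2 - 1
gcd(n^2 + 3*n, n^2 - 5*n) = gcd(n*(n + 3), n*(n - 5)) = n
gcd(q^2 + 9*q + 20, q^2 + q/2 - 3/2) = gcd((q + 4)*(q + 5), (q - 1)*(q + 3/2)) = 1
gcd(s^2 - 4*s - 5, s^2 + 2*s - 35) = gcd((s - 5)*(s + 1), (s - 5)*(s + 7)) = s - 5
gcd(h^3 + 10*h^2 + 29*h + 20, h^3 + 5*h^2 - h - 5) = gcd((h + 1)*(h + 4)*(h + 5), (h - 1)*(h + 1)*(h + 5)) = h^2 + 6*h + 5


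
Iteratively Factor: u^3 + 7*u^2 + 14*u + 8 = (u + 4)*(u^2 + 3*u + 2) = (u + 1)*(u + 4)*(u + 2)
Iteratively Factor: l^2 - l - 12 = (l + 3)*(l - 4)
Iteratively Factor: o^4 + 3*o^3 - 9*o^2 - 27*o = (o + 3)*(o^3 - 9*o) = (o - 3)*(o + 3)*(o^2 + 3*o) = (o - 3)*(o + 3)^2*(o)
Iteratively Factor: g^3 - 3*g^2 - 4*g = (g + 1)*(g^2 - 4*g) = (g - 4)*(g + 1)*(g)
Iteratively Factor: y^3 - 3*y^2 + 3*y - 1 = (y - 1)*(y^2 - 2*y + 1) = (y - 1)^2*(y - 1)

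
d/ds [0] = 0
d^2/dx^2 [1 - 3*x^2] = -6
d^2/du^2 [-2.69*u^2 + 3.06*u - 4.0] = -5.38000000000000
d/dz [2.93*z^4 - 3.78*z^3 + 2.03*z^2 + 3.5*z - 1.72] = 11.72*z^3 - 11.34*z^2 + 4.06*z + 3.5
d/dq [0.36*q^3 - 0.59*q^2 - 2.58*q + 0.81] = 1.08*q^2 - 1.18*q - 2.58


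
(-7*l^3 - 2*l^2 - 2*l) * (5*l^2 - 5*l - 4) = -35*l^5 + 25*l^4 + 28*l^3 + 18*l^2 + 8*l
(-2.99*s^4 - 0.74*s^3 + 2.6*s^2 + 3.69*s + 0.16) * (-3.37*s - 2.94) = 10.0763*s^5 + 11.2844*s^4 - 6.5864*s^3 - 20.0793*s^2 - 11.3878*s - 0.4704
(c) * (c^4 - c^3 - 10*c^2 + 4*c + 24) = c^5 - c^4 - 10*c^3 + 4*c^2 + 24*c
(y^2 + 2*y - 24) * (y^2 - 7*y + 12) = y^4 - 5*y^3 - 26*y^2 + 192*y - 288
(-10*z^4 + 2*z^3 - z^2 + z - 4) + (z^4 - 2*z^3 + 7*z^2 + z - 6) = -9*z^4 + 6*z^2 + 2*z - 10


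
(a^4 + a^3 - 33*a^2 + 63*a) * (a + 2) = a^5 + 3*a^4 - 31*a^3 - 3*a^2 + 126*a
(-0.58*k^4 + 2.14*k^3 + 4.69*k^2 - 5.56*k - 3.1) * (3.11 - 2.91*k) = 1.6878*k^5 - 8.0312*k^4 - 6.9925*k^3 + 30.7655*k^2 - 8.2706*k - 9.641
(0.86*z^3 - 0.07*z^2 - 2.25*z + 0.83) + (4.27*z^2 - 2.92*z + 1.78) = 0.86*z^3 + 4.2*z^2 - 5.17*z + 2.61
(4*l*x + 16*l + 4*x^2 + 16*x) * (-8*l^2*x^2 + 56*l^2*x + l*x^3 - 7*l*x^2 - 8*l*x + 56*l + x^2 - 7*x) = -32*l^3*x^3 + 96*l^3*x^2 + 896*l^3*x - 28*l^2*x^4 + 84*l^2*x^3 + 752*l^2*x^2 + 96*l^2*x + 896*l^2 + 4*l*x^5 - 12*l*x^4 - 140*l*x^3 + 84*l*x^2 + 784*l*x + 4*x^4 - 12*x^3 - 112*x^2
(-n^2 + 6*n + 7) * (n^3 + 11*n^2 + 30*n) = -n^5 - 5*n^4 + 43*n^3 + 257*n^2 + 210*n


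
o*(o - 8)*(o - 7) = o^3 - 15*o^2 + 56*o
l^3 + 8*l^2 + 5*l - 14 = (l - 1)*(l + 2)*(l + 7)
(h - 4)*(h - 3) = h^2 - 7*h + 12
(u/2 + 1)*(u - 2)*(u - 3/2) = u^3/2 - 3*u^2/4 - 2*u + 3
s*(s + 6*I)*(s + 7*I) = s^3 + 13*I*s^2 - 42*s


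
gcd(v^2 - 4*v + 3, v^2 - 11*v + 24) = v - 3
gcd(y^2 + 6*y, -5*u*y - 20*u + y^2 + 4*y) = 1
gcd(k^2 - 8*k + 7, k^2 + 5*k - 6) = k - 1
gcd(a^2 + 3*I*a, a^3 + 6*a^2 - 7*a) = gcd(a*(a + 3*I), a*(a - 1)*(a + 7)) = a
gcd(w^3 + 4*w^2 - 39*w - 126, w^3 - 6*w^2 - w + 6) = w - 6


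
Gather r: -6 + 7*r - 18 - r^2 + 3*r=-r^2 + 10*r - 24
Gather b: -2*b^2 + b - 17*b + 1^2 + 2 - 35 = -2*b^2 - 16*b - 32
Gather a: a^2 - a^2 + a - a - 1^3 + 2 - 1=0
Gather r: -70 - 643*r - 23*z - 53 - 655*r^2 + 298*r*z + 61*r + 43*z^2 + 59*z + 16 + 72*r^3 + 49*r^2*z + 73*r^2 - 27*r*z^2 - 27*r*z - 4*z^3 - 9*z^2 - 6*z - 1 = 72*r^3 + r^2*(49*z - 582) + r*(-27*z^2 + 271*z - 582) - 4*z^3 + 34*z^2 + 30*z - 108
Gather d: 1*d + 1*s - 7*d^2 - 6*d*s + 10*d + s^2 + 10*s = -7*d^2 + d*(11 - 6*s) + s^2 + 11*s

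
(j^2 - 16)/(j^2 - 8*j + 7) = (j^2 - 16)/(j^2 - 8*j + 7)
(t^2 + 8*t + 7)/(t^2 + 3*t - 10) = (t^2 + 8*t + 7)/(t^2 + 3*t - 10)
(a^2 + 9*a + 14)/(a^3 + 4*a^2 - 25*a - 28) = (a + 2)/(a^2 - 3*a - 4)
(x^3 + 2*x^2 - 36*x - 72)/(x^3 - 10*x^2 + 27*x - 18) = (x^2 + 8*x + 12)/(x^2 - 4*x + 3)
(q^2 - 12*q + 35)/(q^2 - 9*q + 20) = (q - 7)/(q - 4)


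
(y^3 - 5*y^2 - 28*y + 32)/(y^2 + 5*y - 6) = (y^2 - 4*y - 32)/(y + 6)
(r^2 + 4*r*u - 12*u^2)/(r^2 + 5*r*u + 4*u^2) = (r^2 + 4*r*u - 12*u^2)/(r^2 + 5*r*u + 4*u^2)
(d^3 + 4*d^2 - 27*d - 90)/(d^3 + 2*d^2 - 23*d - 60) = (d + 6)/(d + 4)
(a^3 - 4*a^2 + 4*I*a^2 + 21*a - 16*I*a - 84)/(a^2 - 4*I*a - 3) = (a^2 + a*(-4 + 7*I) - 28*I)/(a - I)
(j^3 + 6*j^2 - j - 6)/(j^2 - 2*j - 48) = (j^2 - 1)/(j - 8)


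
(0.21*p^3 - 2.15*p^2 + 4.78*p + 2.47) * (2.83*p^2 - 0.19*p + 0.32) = 0.5943*p^5 - 6.1244*p^4 + 14.0031*p^3 + 5.3939*p^2 + 1.0603*p + 0.7904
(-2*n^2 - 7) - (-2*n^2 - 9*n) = 9*n - 7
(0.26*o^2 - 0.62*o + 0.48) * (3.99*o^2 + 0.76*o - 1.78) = 1.0374*o^4 - 2.2762*o^3 + 0.9812*o^2 + 1.4684*o - 0.8544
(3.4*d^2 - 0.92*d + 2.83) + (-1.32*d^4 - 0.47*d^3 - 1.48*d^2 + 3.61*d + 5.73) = -1.32*d^4 - 0.47*d^3 + 1.92*d^2 + 2.69*d + 8.56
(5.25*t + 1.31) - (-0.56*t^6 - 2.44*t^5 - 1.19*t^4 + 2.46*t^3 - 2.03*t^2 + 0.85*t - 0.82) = 0.56*t^6 + 2.44*t^5 + 1.19*t^4 - 2.46*t^3 + 2.03*t^2 + 4.4*t + 2.13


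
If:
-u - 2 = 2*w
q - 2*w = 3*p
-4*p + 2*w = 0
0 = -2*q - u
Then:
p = 1/5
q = 7/5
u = -14/5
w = 2/5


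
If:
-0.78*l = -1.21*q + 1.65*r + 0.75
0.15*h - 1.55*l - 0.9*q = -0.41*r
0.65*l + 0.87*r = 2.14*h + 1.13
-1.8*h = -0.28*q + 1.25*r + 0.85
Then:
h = -0.54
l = -0.40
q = 0.72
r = 0.26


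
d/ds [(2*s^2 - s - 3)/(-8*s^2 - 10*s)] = (-14*s^2 - 24*s - 15)/(2*s^2*(16*s^2 + 40*s + 25))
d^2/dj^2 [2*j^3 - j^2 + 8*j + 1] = 12*j - 2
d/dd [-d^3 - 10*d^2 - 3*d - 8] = -3*d^2 - 20*d - 3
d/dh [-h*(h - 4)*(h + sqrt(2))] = -3*h^2 - 2*sqrt(2)*h + 8*h + 4*sqrt(2)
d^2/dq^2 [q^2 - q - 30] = 2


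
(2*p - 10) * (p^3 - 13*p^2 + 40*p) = 2*p^4 - 36*p^3 + 210*p^2 - 400*p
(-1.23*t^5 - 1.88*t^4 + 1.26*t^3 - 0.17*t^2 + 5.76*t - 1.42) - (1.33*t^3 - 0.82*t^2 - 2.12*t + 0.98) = -1.23*t^5 - 1.88*t^4 - 0.0700000000000001*t^3 + 0.65*t^2 + 7.88*t - 2.4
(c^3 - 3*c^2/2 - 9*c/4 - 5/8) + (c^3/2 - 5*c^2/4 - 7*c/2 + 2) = 3*c^3/2 - 11*c^2/4 - 23*c/4 + 11/8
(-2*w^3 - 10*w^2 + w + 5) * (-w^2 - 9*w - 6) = 2*w^5 + 28*w^4 + 101*w^3 + 46*w^2 - 51*w - 30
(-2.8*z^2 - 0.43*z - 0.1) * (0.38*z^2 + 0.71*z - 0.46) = -1.064*z^4 - 2.1514*z^3 + 0.9447*z^2 + 0.1268*z + 0.046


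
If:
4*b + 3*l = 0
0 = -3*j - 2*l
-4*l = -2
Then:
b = -3/8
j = -1/3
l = 1/2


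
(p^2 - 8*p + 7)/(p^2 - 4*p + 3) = (p - 7)/(p - 3)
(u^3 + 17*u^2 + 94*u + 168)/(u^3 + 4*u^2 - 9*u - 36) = (u^2 + 13*u + 42)/(u^2 - 9)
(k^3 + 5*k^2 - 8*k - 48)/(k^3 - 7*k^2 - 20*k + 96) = (k + 4)/(k - 8)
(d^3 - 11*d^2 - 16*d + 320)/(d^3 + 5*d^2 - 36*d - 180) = (d^2 - 16*d + 64)/(d^2 - 36)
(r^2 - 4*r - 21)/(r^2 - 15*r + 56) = (r + 3)/(r - 8)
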